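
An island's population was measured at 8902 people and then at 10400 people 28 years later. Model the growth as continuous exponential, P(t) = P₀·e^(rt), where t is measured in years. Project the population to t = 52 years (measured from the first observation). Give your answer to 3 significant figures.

≈ 11,900 people

r = ln(10400/8902) / 28 ≈ 0.005555 per year
P(52) = 8902 · e^(0.005555·52) = 8902 · 1.33488 ≈ 11883.1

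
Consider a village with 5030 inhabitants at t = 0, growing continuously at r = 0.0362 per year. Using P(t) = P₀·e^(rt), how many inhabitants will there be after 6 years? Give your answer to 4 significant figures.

P(6) = 5030 · e^(0.0362·6) = 5030 · e^(0.2172)
= 5030 · 1.24259 ≈ 6250.24

≈ 6,250 inhabitants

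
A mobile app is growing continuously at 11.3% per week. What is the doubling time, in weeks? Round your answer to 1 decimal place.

doubling time = ln(2) / |r| = 0.69315 / 0.113

doubling time ≈ 6.1 weeks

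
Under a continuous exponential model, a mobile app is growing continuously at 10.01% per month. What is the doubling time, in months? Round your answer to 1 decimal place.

doubling time = ln(2) / |r| = 0.69315 / 0.1001

doubling time ≈ 6.9 months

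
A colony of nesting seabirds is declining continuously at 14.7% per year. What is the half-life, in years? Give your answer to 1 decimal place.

half-life ≈ 4.7 years

half-life = ln(2) / |r| = 0.69315 / 0.147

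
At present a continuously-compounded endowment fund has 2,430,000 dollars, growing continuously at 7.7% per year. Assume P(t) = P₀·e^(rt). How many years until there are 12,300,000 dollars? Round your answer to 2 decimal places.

t ≈ 21.06 years

12300000 = 2430000 · e^(0.077·t)
t = ln(12300000/2430000) / 0.077 = ln(5.06173) / 0.077 = 1.62171 / 0.077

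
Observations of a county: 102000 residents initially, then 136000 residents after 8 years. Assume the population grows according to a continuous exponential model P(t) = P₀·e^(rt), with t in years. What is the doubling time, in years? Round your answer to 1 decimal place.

doubling time ≈ 19.3 years

r = ln(136000/102000) / 8 = ln(1.33333) / 8 ≈ 0.03596 per year
doubling time = ln 2 / |r| = 0.69315 / 0.03596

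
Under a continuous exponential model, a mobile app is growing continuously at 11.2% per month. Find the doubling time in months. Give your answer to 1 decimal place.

doubling time ≈ 6.2 months

doubling time = ln(2) / |r| = 0.69315 / 0.112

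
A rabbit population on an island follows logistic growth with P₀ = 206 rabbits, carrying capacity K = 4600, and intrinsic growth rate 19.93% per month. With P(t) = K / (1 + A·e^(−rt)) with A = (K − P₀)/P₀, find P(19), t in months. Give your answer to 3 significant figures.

≈ 3,100 rabbits

A = (4600 − 206)/206 = 21.3301
P(19) = 4600 / (1 + 21.3301·e^(−0.1993·19)) = 4600 / (1 + 21.3301·0.02267)
= 4600 / 1.48356 ≈ 3100.65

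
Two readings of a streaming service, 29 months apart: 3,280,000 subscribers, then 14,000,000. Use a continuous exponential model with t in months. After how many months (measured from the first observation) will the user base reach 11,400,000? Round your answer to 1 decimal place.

t ≈ 24.9 months

r = ln(14000000/3280000) / 29 ≈ 0.050042 per month
t = ln(11400000/3280000) / r = 1.24577 / 0.050042 ≈ 24.895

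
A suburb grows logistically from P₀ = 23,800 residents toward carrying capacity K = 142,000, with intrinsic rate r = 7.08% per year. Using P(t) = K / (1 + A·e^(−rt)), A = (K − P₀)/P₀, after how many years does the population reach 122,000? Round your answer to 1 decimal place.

A = (142000 − 23800)/23800 = 4.96639
122000 = 142000/(1 + 4.96639·e^(−0.0708t)) → 1 + 4.96639·e^(−0.0708t) = 1.16393
e^(−0.0708t) = 0.033009 → t = ln(30.29496)/0.0708 = 3.41098/0.0708

t ≈ 48.2 years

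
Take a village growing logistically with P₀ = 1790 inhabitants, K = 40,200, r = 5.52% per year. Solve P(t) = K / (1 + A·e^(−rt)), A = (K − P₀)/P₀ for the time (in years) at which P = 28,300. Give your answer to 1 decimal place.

t ≈ 71.2 years

A = (40200 − 1790)/1790 = 21.4581
28300 = 40200/(1 + 21.4581·e^(−0.0552t)) → 1 + 21.4581·e^(−0.0552t) = 1.42049
e^(−0.0552t) = 0.019596 → t = ln(51.03061)/0.0552 = 3.93243/0.0552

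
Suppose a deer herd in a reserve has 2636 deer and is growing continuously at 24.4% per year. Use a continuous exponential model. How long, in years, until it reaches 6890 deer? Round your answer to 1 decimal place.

t ≈ 3.9 years

6890 = 2636 · e^(0.244·t)
t = ln(6890/2636) / 0.244 = ln(2.61381) / 0.244 = 0.96081 / 0.244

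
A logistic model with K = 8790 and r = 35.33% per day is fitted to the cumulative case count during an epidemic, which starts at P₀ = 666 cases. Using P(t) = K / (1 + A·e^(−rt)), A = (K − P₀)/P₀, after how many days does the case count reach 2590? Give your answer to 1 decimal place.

t ≈ 4.6 days

A = (8790 − 666)/666 = 12.1982
2590 = 8790/(1 + 12.1982·e^(−0.3533t)) → 1 + 12.1982·e^(−0.3533t) = 3.39382
e^(−0.3533t) = 0.196244 → t = ln(5.0957)/0.3533 = 1.6284/0.3533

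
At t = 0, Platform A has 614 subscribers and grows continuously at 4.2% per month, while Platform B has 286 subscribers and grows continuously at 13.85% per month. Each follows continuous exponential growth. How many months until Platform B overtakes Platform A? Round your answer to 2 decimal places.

614·e^(0.042t) = 286·e^(0.1385t)
614/286 = e^((0.1385 − 0.042)t) → ln(2.14685) = 0.0965·t
t = 0.764 / 0.0965

t ≈ 7.92 months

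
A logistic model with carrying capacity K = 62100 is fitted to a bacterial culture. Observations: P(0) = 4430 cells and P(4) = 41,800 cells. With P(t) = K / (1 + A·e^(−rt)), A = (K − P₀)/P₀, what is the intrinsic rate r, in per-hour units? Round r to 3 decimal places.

A = (62100 − 4430)/4430 = 13.01806
41800 = 62100/(1 + 13.01806·e^(−r·4)) → e^(−4r) = (1.48565 − 1)/13.01806 = 0.037306
r = −ln(0.037306)/4 = 3.28861/4

r ≈ 0.822 per hour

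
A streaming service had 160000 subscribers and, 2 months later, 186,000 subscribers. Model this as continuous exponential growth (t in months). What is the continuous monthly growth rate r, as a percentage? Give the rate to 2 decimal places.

r ≈ 7.53% per month

186000 = 160000 · e^(r·2)
e^(2r) = 186000/160000 = 1.1625
r = ln(1.1625) / 2 = 0.15057 / 2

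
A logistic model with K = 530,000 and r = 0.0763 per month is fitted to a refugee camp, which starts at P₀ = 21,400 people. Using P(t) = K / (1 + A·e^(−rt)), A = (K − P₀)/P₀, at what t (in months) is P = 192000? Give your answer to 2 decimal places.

A = (530000 − 21400)/21400 = 23.76636
192000 = 530000/(1 + 23.76636·e^(−0.0763t)) → 1 + 23.76636·e^(−0.0763t) = 2.76042
e^(−0.0763t) = 0.074072 → t = ln(13.50041)/0.0763 = 2.60272/0.0763

t ≈ 34.11 months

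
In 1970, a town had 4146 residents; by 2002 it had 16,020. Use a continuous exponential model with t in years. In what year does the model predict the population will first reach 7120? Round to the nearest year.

year 1983

r = ln(16020/4146) / 32 = 1.35169/32 ≈ 0.04224 per year
t = ln(7120/4146) / r = 0.54076/0.04224 ≈ 12.8 years after 1970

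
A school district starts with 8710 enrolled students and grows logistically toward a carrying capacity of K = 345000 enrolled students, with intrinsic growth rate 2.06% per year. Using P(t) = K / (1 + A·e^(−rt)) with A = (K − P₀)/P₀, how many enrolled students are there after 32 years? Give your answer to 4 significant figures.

A = (345000 − 8710)/8710 = 38.60964
P(32) = 345000 / (1 + 38.60964·e^(−0.0206·32)) = 345000 / (1 + 38.60964·0.517265)
= 345000 / 20.97142 ≈ 16450.96

≈ 16,450 enrolled students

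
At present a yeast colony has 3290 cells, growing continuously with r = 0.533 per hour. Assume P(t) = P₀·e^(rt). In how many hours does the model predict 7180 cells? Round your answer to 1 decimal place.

7180 = 3290 · e^(0.533·t)
t = ln(7180/3290) / 0.533 = ln(2.18237) / 0.533 = 0.78041 / 0.533

t ≈ 1.5 hours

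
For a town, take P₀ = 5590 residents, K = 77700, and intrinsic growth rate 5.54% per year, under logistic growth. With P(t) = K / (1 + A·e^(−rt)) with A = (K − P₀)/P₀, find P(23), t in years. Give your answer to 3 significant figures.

A = (77700 − 5590)/5590 = 12.89982
P(23) = 77700 / (1 + 12.89982·e^(−0.0554·23)) = 77700 / (1 + 12.89982·0.279655)
= 77700 / 4.60749 ≈ 16863.83

≈ 16,900 residents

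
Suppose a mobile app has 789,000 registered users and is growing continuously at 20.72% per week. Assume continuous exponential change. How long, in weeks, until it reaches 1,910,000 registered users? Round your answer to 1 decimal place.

1910000 = 789000 · e^(0.2072·t)
t = ln(1910000/789000) / 0.2072 = ln(2.42079) / 0.2072 = 0.88409 / 0.2072

t ≈ 4.3 weeks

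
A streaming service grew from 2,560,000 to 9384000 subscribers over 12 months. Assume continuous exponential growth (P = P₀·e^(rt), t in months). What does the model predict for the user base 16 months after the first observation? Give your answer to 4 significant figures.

r = ln(9384000/2560000) / 12 ≈ 0.10825 per month
P(16) = 2560000 · e^(0.10825·16) = 2560000 · 5.65194 ≈ 14468960.92

≈ 14,470,000 subscribers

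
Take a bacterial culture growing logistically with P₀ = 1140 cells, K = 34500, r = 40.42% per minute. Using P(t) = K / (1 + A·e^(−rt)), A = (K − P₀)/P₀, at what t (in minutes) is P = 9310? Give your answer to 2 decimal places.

t ≈ 5.89 minutes

A = (34500 − 1140)/1140 = 29.26316
9310 = 34500/(1 + 29.26316·e^(−0.4042t)) → 1 + 29.26316·e^(−0.4042t) = 3.70569
e^(−0.4042t) = 0.092461 → t = ln(10.8154)/0.4042 = 2.38097/0.4042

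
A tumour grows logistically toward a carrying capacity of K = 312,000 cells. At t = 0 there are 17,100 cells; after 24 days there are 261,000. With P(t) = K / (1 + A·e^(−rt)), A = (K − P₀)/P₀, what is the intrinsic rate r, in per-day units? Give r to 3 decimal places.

A = (312000 − 17100)/17100 = 17.24561
261000 = 312000/(1 + 17.24561·e^(−r·24)) → e^(−24r) = (1.1954 − 1)/17.24561 = 0.011331
r = −ln(0.011331)/24 = 4.48025/24

r ≈ 0.187 per day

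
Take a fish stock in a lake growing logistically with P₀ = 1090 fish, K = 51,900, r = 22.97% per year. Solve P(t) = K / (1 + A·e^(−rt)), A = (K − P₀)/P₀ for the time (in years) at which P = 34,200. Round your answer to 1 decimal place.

A = (51900 − 1090)/1090 = 46.61468
34200 = 51900/(1 + 46.61468·e^(−0.2297t)) → 1 + 46.61468·e^(−0.2297t) = 1.51754
e^(−0.2297t) = 0.011103 → t = ln(90.06904)/0.2297 = 4.50058/0.2297

t ≈ 19.6 years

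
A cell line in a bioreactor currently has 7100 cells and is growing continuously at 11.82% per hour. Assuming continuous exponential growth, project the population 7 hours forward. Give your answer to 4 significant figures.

P(7) = 7100 · e^(0.1182·7) = 7100 · e^(0.8274)
= 7100 · 2.28736 ≈ 16240.28

≈ 16,240 cells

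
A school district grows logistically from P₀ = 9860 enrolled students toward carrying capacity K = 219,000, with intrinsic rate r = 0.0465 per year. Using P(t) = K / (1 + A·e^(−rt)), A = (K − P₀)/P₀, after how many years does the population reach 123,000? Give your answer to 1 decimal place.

t ≈ 71.0 years

A = (219000 − 9860)/9860 = 21.21095
123000 = 219000/(1 + 21.21095·e^(−0.0465t)) → 1 + 21.21095·e^(−0.0465t) = 1.78049
e^(−0.0465t) = 0.036796 → t = ln(27.17653)/0.0465 = 3.30235/0.0465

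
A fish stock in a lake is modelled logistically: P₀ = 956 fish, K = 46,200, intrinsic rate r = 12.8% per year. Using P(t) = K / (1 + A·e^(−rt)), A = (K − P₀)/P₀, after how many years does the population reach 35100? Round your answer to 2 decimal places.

t ≈ 39.13 years

A = (46200 − 956)/956 = 47.32636
35100 = 46200/(1 + 47.32636·e^(−0.128t)) → 1 + 47.32636·e^(−0.128t) = 1.31624
e^(−0.128t) = 0.006682 → t = ln(149.65362)/0.128 = 5.00832/0.128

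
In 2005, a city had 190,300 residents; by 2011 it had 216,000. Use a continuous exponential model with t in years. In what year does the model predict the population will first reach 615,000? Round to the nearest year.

r = ln(216000/190300) / 6 = 0.12668/6 ≈ 0.021113 per year
t = ln(615000/190300) / r = 1.17302/0.021113 ≈ 55.56 years after 2005

year 2061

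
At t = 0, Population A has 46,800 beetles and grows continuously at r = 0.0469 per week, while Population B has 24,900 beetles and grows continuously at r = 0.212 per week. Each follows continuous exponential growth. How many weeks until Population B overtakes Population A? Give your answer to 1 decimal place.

46800·e^(0.0469t) = 24900·e^(0.212t)
46800/24900 = e^((0.212 − 0.0469)t) → ln(1.87952) = 0.1651·t
t = 0.63102 / 0.1651

t ≈ 3.8 weeks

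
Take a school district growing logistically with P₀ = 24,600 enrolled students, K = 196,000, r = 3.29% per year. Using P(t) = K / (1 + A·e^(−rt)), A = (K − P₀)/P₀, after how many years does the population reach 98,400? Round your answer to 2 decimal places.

A = (196000 − 24600)/24600 = 6.96748
98400 = 196000/(1 + 6.96748·e^(−0.0329t)) → 1 + 6.96748·e^(−0.0329t) = 1.99187
e^(−0.0329t) = 0.142357 → t = ln(7.02459)/0.0329 = 1.94942/0.0329

t ≈ 59.25 years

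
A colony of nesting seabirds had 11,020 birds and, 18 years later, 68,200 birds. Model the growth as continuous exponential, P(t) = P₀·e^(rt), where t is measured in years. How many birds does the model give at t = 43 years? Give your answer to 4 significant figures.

r = ln(68200/11020) / 18 ≈ 0.101263 per year
P(43) = 11020 · e^(0.101263·43) = 11020 · 77.81281 ≈ 857497.14

≈ 857,500 birds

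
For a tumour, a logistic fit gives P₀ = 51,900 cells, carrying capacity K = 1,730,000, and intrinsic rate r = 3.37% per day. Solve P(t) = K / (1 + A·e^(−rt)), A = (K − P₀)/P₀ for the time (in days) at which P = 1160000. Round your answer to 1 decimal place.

t ≈ 124.2 days

A = (1730000 − 51900)/51900 = 32.33333
1160000 = 1730000/(1 + 32.33333·e^(−0.0337t)) → 1 + 32.33333·e^(−0.0337t) = 1.49138
e^(−0.0337t) = 0.015197 → t = ln(65.80117)/0.0337 = 4.18664/0.0337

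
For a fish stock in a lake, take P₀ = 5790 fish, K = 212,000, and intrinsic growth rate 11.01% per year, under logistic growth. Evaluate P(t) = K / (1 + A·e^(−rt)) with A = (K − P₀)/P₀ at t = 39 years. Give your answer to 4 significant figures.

≈ 142,600 fish

A = (212000 − 5790)/5790 = 35.61485
P(39) = 212000 / (1 + 35.61485·e^(−0.1101·39)) = 212000 / (1 + 35.61485·0.013652)
= 212000 / 1.4862 ≈ 142645.77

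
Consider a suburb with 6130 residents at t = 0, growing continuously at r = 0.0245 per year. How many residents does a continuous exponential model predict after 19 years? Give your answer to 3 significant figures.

≈ 9,760 residents

P(19) = 6130 · e^(0.0245·19) = 6130 · e^(0.4655)
= 6130 · 1.59281 ≈ 9763.93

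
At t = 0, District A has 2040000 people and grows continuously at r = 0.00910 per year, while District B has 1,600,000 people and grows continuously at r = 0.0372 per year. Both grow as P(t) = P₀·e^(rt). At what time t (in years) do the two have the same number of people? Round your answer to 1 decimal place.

t ≈ 8.6 years

2040000·e^(0.0091t) = 1600000·e^(0.0372t)
2040000/1600000 = e^((0.0372 − 0.0091)t) → ln(1.275) = 0.0281·t
t = 0.24295 / 0.0281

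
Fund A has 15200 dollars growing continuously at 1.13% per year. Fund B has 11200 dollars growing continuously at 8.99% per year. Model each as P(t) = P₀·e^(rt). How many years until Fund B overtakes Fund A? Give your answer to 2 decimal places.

t ≈ 3.89 years

15200·e^(0.0113t) = 11200·e^(0.0899t)
15200/11200 = e^((0.0899 − 0.0113)t) → ln(1.35714) = 0.0786·t
t = 0.30538 / 0.0786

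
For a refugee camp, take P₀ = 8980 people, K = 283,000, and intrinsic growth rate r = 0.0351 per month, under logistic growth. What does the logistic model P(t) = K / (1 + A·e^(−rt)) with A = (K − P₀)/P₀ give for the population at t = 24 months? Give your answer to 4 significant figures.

≈ 20,010 people

A = (283000 − 8980)/8980 = 30.51448
P(24) = 283000 / (1 + 30.51448·e^(−0.0351·24)) = 283000 / (1 + 30.51448·0.430676)
= 283000 / 14.14184 ≈ 20011.54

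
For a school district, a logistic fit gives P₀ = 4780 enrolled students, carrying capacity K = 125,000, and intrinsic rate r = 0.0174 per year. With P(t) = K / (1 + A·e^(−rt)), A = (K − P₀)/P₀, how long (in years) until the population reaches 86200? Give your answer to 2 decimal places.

A = (125000 − 4780)/4780 = 25.15063
86200 = 125000/(1 + 25.15063·e^(−0.0174t)) → 1 + 25.15063·e^(−0.0174t) = 1.45012
e^(−0.0174t) = 0.017897 → t = ln(55.87588)/0.0174 = 4.02313/0.0174

t ≈ 231.21 years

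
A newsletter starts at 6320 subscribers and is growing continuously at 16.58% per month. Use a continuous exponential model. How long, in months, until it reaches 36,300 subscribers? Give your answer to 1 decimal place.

36300 = 6320 · e^(0.1658·t)
t = ln(36300/6320) / 0.1658 = ln(5.74367) / 0.1658 = 1.7481 / 0.1658

t ≈ 10.5 months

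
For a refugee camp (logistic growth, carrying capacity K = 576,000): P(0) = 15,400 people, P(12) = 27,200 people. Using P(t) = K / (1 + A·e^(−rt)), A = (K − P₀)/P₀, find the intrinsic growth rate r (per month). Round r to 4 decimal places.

A = (576000 − 15400)/15400 = 36.4026
27200 = 576000/(1 + 36.4026·e^(−r·12)) → e^(−12r) = (21.17647 − 1)/36.4026 = 0.554259
r = −ln(0.554259)/12 = 0.59012/12

r ≈ 0.0492 per month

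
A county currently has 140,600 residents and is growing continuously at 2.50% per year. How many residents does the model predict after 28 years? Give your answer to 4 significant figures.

P(28) = 140600 · e^(0.025·28) = 140600 · e^(0.7)
= 140600 · 2.01375 ≈ 283133.63

≈ 283,100 residents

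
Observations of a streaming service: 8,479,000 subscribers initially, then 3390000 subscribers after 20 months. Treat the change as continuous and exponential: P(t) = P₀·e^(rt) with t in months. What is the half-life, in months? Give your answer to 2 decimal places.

r = ln(3390000/8479000) / 20 = ln(0.39981) / 20 ≈ -0.045838 per month
half-life = ln 2 / |r| = 0.69315 / 0.045838

half-life ≈ 15.12 months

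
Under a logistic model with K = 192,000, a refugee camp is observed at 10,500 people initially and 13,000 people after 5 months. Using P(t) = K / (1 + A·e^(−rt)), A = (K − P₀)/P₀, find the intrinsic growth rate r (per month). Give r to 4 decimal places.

r ≈ 0.0455 per month

A = (192000 − 10500)/10500 = 17.28571
13000 = 192000/(1 + 17.28571·e^(−r·5)) → e^(−5r) = (14.76923 − 1)/17.28571 = 0.796567
r = −ln(0.796567)/5 = 0.22744/5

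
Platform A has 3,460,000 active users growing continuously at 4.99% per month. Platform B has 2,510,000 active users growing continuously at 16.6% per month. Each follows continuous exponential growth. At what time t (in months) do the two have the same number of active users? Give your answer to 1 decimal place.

3460000·e^(0.0499t) = 2510000·e^(0.166t)
3460000/2510000 = e^((0.166 − 0.0499)t) → ln(1.37849) = 0.1161·t
t = 0.32099 / 0.1161

t ≈ 2.8 months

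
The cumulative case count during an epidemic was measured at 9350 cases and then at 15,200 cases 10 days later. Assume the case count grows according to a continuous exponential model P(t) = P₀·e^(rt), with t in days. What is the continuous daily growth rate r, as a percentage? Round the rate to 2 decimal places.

r ≈ 4.86% per day

15200 = 9350 · e^(r·10)
e^(10r) = 15200/9350 = 1.62567
r = ln(1.62567) / 10 = 0.48592 / 10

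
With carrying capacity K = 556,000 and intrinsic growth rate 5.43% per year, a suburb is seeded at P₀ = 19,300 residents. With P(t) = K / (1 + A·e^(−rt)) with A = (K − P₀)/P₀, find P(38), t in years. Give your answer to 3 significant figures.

A = (556000 − 19300)/19300 = 27.80829
P(38) = 556000 / (1 + 27.80829·e^(−0.0543·38)) = 556000 / (1 + 27.80829·0.127021)
= 556000 / 4.53225 ≈ 122676.46

≈ 123,000 residents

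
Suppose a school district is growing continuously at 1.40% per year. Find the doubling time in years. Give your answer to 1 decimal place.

doubling time ≈ 49.5 years

doubling time = ln(2) / |r| = 0.69315 / 0.014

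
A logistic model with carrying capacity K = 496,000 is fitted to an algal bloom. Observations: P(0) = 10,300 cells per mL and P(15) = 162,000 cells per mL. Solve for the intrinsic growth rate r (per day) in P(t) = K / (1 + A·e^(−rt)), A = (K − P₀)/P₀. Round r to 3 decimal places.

A = (496000 − 10300)/10300 = 47.15534
162000 = 496000/(1 + 47.15534·e^(−r·15)) → e^(−15r) = (3.06173 − 1)/47.15534 = 0.043722
r = −ln(0.043722)/15 = 3.1299/15

r ≈ 0.209 per day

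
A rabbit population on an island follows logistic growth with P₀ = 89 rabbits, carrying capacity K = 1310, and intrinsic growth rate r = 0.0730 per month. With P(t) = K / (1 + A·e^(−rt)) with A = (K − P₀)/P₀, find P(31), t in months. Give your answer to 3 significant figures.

A = (1310 − 89)/89 = 13.7191
P(31) = 1310 / (1 + 13.7191·e^(−0.073·31)) = 1310 / (1 + 13.7191·0.104038)
= 1310 / 2.42731 ≈ 539.69

≈ 540 rabbits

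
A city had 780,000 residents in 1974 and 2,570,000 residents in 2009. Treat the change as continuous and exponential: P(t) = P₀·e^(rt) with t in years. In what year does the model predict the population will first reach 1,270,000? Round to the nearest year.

r = ln(2570000/780000) / 35 = 1.19237/35 ≈ 0.034068 per year
t = ln(1270000/780000) / r = 0.48748/0.034068 ≈ 14.31 years after 1974

year 1988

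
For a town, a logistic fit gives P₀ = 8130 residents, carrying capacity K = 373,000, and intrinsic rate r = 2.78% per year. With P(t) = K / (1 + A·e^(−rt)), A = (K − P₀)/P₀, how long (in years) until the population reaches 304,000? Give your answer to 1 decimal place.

A = (373000 − 8130)/8130 = 44.87946
304000 = 373000/(1 + 44.87946·e^(−0.0278t)) → 1 + 44.87946·e^(−0.0278t) = 1.22697
e^(−0.0278t) = 0.005057 → t = ln(197.72979)/0.0278 = 5.2869/0.0278

t ≈ 190.2 years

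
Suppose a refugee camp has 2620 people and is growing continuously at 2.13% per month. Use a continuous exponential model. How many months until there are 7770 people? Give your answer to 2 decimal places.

7770 = 2620 · e^(0.0213·t)
t = ln(7770/2620) / 0.0213 = ln(2.96565) / 0.0213 = 1.0871 / 0.0213

t ≈ 51.04 months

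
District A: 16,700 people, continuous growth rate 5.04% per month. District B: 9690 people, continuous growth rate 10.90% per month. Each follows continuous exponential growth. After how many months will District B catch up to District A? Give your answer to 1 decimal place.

16700·e^(0.0504t) = 9690·e^(0.109t)
16700/9690 = e^((0.109 − 0.0504)t) → ln(1.72343) = 0.0586·t
t = 0.54431 / 0.0586

t ≈ 9.3 months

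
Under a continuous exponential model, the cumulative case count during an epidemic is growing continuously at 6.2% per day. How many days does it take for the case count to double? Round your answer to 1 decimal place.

doubling time = ln(2) / |r| = 0.69315 / 0.062

doubling time ≈ 11.2 days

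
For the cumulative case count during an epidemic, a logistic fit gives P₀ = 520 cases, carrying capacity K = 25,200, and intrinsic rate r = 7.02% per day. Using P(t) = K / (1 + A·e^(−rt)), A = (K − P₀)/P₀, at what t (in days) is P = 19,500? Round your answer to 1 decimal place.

t ≈ 72.5 days

A = (25200 − 520)/520 = 47.46154
19500 = 25200/(1 + 47.46154·e^(−0.0702t)) → 1 + 47.46154·e^(−0.0702t) = 1.29231
e^(−0.0702t) = 0.006159 → t = ln(162.36842)/0.0702 = 5.08987/0.0702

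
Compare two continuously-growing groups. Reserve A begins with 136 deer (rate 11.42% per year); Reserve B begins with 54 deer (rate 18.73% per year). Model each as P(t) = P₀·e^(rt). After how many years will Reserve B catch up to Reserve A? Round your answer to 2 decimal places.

t ≈ 12.64 years

136·e^(0.1142t) = 54·e^(0.1873t)
136/54 = e^((0.1873 − 0.1142)t) → ln(2.51852) = 0.0731·t
t = 0.92367 / 0.0731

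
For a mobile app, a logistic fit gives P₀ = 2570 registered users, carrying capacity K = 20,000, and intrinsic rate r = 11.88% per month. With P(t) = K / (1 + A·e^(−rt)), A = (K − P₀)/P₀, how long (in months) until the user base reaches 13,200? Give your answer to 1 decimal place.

A = (20000 − 2570)/2570 = 6.7821
13200 = 20000/(1 + 6.7821·e^(−0.1188t)) → 1 + 6.7821·e^(−0.1188t) = 1.51515
e^(−0.1188t) = 0.075958 → t = ln(13.16526)/0.1188 = 2.57758/0.1188

t ≈ 21.7 months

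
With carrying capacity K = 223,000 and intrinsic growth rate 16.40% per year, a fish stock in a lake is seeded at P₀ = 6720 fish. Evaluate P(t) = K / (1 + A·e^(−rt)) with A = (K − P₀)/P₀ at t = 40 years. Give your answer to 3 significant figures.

A = (223000 − 6720)/6720 = 32.18452
P(40) = 223000 / (1 + 32.18452·e^(−0.164·40)) = 223000 / (1 + 32.18452·0.001416)
= 223000 / 1.04557 ≈ 213280.87

≈ 213,000 fish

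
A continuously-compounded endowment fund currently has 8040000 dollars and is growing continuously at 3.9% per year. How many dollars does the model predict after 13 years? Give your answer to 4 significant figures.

≈ 13,350,000 dollars

P(13) = 8040000 · e^(0.039·13) = 8040000 · e^(0.507)
= 8040000 · 1.6603 ≈ 13348834.57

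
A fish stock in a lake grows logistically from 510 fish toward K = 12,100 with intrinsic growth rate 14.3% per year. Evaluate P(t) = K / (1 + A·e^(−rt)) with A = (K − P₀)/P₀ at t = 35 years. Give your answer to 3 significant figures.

A = (12100 − 510)/510 = 22.72549
P(35) = 12100 / (1 + 22.72549·e^(−0.143·35)) = 12100 / (1 + 22.72549·0.006704)
= 12100 / 1.15236 ≈ 10500.2

≈ 10,500 fish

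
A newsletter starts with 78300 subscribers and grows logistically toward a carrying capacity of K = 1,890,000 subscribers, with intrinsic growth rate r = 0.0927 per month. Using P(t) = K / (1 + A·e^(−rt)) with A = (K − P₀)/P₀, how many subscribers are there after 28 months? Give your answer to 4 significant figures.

A = (1890000 − 78300)/78300 = 23.13793
P(28) = 1890000 / (1 + 23.13793·e^(−0.0927·28)) = 1890000 / (1 + 23.13793·0.074601)
= 1890000 / 2.72612 ≈ 693294.26

≈ 693,300 subscribers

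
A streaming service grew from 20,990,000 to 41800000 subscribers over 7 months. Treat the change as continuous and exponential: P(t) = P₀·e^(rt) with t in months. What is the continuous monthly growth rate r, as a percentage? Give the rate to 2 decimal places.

r ≈ 9.84% per month

41800000 = 20990000 · e^(r·7)
e^(7r) = 41800000/20990000 = 1.99142
r = ln(1.99142) / 7 = 0.68885 / 7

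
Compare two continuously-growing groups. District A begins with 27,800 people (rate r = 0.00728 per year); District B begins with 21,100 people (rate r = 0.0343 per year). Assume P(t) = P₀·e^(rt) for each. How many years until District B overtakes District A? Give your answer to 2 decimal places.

t ≈ 10.21 years

27800·e^(0.00728t) = 21100·e^(0.0343t)
27800/21100 = e^((0.0343 − 0.00728)t) → ln(1.31754) = 0.02702·t
t = 0.27576 / 0.02702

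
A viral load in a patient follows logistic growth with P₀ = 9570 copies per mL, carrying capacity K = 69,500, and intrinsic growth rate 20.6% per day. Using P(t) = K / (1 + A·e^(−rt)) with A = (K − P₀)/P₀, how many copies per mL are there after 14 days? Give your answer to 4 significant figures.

≈ 51,480 copies per mL

A = (69500 − 9570)/9570 = 6.26228
P(14) = 69500 / (1 + 6.26228·e^(−0.206·14)) = 69500 / (1 + 6.26228·0.055911)
= 69500 / 1.35013 ≈ 51476.59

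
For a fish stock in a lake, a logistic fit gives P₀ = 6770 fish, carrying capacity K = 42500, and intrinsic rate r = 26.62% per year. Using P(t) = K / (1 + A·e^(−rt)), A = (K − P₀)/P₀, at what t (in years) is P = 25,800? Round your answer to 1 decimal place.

t ≈ 7.9 years

A = (42500 − 6770)/6770 = 5.2777
25800 = 42500/(1 + 5.2777·e^(−0.2662t)) → 1 + 5.2777·e^(−0.2662t) = 1.64729
e^(−0.2662t) = 0.122646 → t = ln(8.15357)/0.2662 = 2.09846/0.2662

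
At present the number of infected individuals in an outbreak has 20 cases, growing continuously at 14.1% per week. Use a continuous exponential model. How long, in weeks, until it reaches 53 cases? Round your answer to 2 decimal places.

t ≈ 6.91 weeks

53 = 20 · e^(0.141·t)
t = ln(53/20) / 0.141 = ln(2.65) / 0.141 = 0.97456 / 0.141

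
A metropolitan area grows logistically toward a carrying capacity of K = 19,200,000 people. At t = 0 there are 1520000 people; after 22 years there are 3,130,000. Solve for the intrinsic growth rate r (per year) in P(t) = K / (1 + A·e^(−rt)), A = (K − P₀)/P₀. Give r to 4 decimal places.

r ≈ 0.0372 per year

A = (19200000 − 1520000)/1520000 = 11.63158
3130000 = 19200000/(1 + 11.63158·e^(−r·22)) → e^(−22r) = (6.13419 − 1)/11.63158 = 0.441401
r = −ln(0.441401)/22 = 0.8178/22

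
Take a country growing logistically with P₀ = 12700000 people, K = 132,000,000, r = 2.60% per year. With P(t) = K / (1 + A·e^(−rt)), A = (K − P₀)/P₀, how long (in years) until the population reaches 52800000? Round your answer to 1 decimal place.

t ≈ 70.6 years

A = (132000000 − 12700000)/12700000 = 9.3937
52800000 = 132000000/(1 + 9.3937·e^(−0.026t)) → 1 + 9.3937·e^(−0.026t) = 2.5
e^(−0.026t) = 0.159681 → t = ln(6.26247)/0.026 = 1.83457/0.026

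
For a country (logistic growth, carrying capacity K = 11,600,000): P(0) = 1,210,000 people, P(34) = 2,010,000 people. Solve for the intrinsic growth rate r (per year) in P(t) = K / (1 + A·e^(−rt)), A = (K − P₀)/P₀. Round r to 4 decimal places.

r ≈ 0.0173 per year

A = (11600000 − 1210000)/1210000 = 8.58678
2010000 = 11600000/(1 + 8.58678·e^(−r·34)) → e^(−34r) = (5.77114 − 1)/8.58678 = 0.555639
r = −ln(0.555639)/34 = 0.58764/34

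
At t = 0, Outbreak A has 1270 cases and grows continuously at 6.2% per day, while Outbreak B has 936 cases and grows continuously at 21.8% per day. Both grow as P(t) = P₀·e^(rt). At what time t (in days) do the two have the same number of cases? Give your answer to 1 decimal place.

1270·e^(0.062t) = 936·e^(0.218t)
1270/936 = e^((0.218 − 0.062)t) → ln(1.35684) = 0.156·t
t = 0.30516 / 0.156

t ≈ 2.0 days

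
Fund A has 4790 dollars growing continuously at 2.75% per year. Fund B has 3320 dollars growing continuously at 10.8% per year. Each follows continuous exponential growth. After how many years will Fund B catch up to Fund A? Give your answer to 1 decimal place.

4790·e^(0.0275t) = 3320·e^(0.108t)
4790/3320 = e^((0.108 − 0.0275)t) → ln(1.44277) = 0.0805·t
t = 0.36657 / 0.0805

t ≈ 4.6 years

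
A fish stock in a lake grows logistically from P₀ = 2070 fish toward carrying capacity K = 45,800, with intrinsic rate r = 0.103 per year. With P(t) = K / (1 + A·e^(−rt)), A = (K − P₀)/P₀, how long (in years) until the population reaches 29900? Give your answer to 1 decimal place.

A = (45800 − 2070)/2070 = 21.1256
29900 = 45800/(1 + 21.1256·e^(−0.103t)) → 1 + 21.1256·e^(−0.103t) = 1.53177
e^(−0.103t) = 0.025172 → t = ln(39.72676)/0.103 = 3.68203/0.103

t ≈ 35.7 years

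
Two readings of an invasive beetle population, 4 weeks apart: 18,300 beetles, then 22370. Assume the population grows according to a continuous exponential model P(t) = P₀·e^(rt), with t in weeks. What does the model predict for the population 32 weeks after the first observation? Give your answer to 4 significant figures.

r = ln(22370/18300) / 4 ≈ 0.050205 per week
P(32) = 18300 · e^(0.050205·32) = 18300 · 4.98562 ≈ 91236.84

≈ 91,240 beetles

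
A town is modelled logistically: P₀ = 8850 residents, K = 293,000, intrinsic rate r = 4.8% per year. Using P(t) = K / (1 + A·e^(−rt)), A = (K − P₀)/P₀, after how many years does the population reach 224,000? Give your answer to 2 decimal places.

t ≈ 96.80 years

A = (293000 − 8850)/8850 = 32.10734
224000 = 293000/(1 + 32.10734·e^(−0.048t)) → 1 + 32.10734·e^(−0.048t) = 1.30804
e^(−0.048t) = 0.009594 → t = ln(104.23254)/0.048 = 4.64662/0.048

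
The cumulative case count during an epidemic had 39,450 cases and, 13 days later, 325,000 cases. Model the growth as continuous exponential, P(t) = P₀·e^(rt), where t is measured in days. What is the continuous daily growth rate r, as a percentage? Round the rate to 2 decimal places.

r ≈ 16.22% per day

325000 = 39450 · e^(r·13)
e^(13r) = 325000/39450 = 8.23828
r = ln(8.23828) / 13 = 2.10879 / 13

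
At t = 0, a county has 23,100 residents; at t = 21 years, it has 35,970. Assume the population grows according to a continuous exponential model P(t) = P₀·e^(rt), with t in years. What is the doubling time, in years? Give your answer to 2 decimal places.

r = ln(35970/23100) / 21 = ln(1.55714) / 21 ≈ 0.021088 per year
doubling time = ln 2 / |r| = 0.69315 / 0.021088

doubling time ≈ 32.87 years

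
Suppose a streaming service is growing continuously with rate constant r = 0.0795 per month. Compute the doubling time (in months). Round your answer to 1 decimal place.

doubling time = ln(2) / |r| = 0.69315 / 0.0795

doubling time ≈ 8.7 months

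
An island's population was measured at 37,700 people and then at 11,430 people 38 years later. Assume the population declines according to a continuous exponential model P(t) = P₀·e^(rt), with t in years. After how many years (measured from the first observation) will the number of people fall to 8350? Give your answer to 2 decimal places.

r = ln(11430/37700) / 38 ≈ -0.031406 per year
t = ln(8350/37700) / r = -1.5074 / -0.031406 ≈ 47.998

t ≈ 48.00 years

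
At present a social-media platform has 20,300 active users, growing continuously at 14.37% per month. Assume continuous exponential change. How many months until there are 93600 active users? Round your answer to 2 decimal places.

t ≈ 10.64 months

93600 = 20300 · e^(0.1437·t)
t = ln(93600/20300) / 0.1437 = ln(4.61084) / 0.1437 = 1.52841 / 0.1437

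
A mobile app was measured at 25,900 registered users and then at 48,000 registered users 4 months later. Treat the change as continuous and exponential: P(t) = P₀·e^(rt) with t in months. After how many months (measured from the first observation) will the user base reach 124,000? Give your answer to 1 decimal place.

t ≈ 10.2 months

r = ln(48000/25900) / 4 ≈ 0.15424 per month
t = ln(124000/25900) / r = 1.56604 / 0.15424 ≈ 10.153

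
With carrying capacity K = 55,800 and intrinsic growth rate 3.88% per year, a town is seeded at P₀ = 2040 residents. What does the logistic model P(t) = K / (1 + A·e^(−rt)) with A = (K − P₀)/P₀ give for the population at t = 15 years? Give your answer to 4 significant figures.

A = (55800 − 2040)/2040 = 26.35294
P(15) = 55800 / (1 + 26.35294·e^(−0.0388·15)) = 55800 / (1 + 26.35294·0.55878)
= 55800 / 15.72549 ≈ 3548.38

≈ 3,548 residents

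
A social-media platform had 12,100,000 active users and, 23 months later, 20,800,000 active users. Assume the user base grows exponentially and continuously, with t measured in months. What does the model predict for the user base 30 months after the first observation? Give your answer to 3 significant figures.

r = ln(20800000/12100000) / 23 ≈ 0.023554 per month
P(30) = 12100000 · e^(0.023554·30) = 12100000 · 2.02714 ≈ 24528425.54

≈ 24,500,000 active users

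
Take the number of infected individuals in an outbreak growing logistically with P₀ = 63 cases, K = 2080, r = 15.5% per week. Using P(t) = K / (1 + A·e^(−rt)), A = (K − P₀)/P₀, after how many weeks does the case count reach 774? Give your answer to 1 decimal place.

A = (2080 − 63)/63 = 32.01587
774 = 2080/(1 + 32.01587·e^(−0.155t)) → 1 + 32.01587·e^(−0.155t) = 2.68734
e^(−0.155t) = 0.052703 → t = ln(18.97419)/0.155 = 2.94308/0.155

t ≈ 19.0 weeks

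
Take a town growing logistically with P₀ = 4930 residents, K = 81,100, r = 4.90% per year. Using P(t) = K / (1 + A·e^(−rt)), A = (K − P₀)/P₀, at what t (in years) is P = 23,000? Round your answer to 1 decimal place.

A = (81100 − 4930)/4930 = 15.4503
23000 = 81100/(1 + 15.4503·e^(−0.049t)) → 1 + 15.4503·e^(−0.049t) = 3.52609
e^(−0.049t) = 0.163498 → t = ln(6.1163)/0.049 = 1.81096/0.049

t ≈ 37.0 years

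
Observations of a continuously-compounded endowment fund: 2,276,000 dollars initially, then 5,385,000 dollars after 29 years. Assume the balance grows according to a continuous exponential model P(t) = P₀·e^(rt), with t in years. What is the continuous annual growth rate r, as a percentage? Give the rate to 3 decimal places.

r ≈ 2.970% per year

5385000 = 2276000 · e^(r·29)
e^(29r) = 5385000/2276000 = 2.36599
r = ln(2.36599) / 29 = 0.8612 / 29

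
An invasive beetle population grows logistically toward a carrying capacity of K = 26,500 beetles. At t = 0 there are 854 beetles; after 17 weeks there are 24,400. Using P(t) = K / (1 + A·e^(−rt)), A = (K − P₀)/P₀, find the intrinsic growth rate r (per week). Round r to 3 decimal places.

A = (26500 − 854)/854 = 30.03044
24400 = 26500/(1 + 30.03044·e^(−r·17)) → e^(−17r) = (1.08607 − 1)/30.03044 = 0.002866
r = −ln(0.002866)/17 = 5.85486/17

r ≈ 0.344 per week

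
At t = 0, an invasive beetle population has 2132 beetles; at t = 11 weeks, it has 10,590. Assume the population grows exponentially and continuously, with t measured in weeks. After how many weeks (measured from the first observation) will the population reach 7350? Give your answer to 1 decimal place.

r = ln(10590/2132) / 11 ≈ 0.145714 per week
t = ln(7350/2132) / r = 1.23764 / 0.145714 ≈ 8.494

t ≈ 8.5 weeks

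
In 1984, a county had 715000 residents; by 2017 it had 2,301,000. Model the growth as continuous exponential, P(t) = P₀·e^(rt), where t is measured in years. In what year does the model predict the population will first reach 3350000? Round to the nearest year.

r = ln(2301000/715000) / 33 = 1.16882/33 ≈ 0.035419 per year
t = ln(3350000/715000) / r = 1.54443/0.035419 ≈ 43.61 years after 1984

year 2028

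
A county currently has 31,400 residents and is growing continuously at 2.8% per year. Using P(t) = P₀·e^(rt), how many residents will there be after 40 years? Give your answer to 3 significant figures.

≈ 96,200 residents

P(40) = 31400 · e^(0.028·40) = 31400 · e^(1.12)
= 31400 · 3.06485 ≈ 96236.42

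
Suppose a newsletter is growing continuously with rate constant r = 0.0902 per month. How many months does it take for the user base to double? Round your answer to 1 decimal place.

doubling time ≈ 7.7 months

doubling time = ln(2) / |r| = 0.69315 / 0.0902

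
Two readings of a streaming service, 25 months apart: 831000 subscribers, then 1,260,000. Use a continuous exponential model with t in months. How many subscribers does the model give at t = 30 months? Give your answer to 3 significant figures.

r = ln(1260000/831000) / 25 ≈ 0.016649 per month
P(30) = 831000 · e^(0.016649·30) = 831000 · 1.64787 ≈ 1369381.48

≈ 1,370,000 subscribers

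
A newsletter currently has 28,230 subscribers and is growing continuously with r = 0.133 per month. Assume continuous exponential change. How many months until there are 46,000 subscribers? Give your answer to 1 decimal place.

46000 = 28230 · e^(0.133·t)
t = ln(46000/28230) / 0.133 = ln(1.62947) / 0.133 = 0.48826 / 0.133

t ≈ 3.7 months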